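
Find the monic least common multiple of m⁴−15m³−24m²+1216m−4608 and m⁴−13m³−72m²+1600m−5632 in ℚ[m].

Apply the Euclidean algorithm:
  m⁴−15m³−24m²+1216m−4608 = (m⁴−13m³−72m²+1600m−5632) + (−2m³+48m²−384m+1024)
  m⁴−13m³−72m²+1600m−5632 = (−(1/2)m−11/2)(−2m³+48m²−384m+1024) + (0)
Last nonzero remainder: −2m³+48m²−384m+1024. Dividing through by −2 gives the monic gcd m³−24m²+192m−512.
Then lcm(f, g) = f·g / gcd(f, g); expanding and making the result monic gives the answer.

m⁵−4m⁴−189m³+952m²+8768m−50688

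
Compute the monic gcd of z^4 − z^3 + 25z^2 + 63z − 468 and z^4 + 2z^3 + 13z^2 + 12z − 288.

z^2 + z − 12

By polynomial division,
  z^4 − z^3 + 25z^2 + 63z − 468 = (z^4 + 2z^3 + 13z^2 + 12z − 288) + (−3z^3 + 12z^2 + 51z − 180)
  z^4 + 2z^3 + 13z^2 + 12z − 288 = (−(1/3)z − 2)(−3z^3 + 12z^2 + 51z − 180) + (54z^2 + 54z − 648)
  −3z^3 + 12z^2 + 51z − 180 = (−(1/18)z + 5/18)(54z^2 + 54z − 648) + (0)
Last nonzero remainder: 54z^2 + 54z − 648. Dividing through by 54 gives the monic gcd z^2 + z − 12.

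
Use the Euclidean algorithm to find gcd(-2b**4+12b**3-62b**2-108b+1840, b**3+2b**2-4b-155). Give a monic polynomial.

Euclidean algorithm in ℚ[b]:
  -2b**4+12b**3-62b**2-108b+1840 = (-2b+16)(b**3+2b**2-4b-155) + (-102b**2-354b+4320)
  b**3+2b**2-4b-155 = (-(1/102)b+25/1734)(-102b**2-354b+4320) + ((12559/289)b-62795/289)
  -102b**2-354b+4320 = (-(29478/12559)b-249696/12559)((12559/289)b-62795/289) + (0)
Last nonzero remainder: (12559/289)b-62795/289. Dividing through by 12559/289 gives the monic gcd b-5.

b-5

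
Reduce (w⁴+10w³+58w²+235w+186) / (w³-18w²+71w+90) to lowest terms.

Repeated division with remainder:
  w⁴+10w³+58w²+235w+186 = (w+28)(w³-18w²+71w+90) + (491w²-1843w-2334)
  w³-18w²+71w+90 = ((1/491)w-6995/241081)(491w²-1843w-2334) + ((5370960/241081)w+5370960/241081)
  491w²-1843w-2334 = ((118370771/5370960)w-93780509/895160)((5370960/241081)w+5370960/241081) + (0)
Last nonzero remainder: (5370960/241081)w+5370960/241081. Dividing through by 5370960/241081 gives the monic gcd w+1.
Cancel w+1 from numerator and denominator to get the reduced form.

(w³+9w²+49w+186)/(w²-19w+90)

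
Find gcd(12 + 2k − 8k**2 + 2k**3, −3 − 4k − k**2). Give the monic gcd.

Apply the Euclidean algorithm:
  2k**3 − 8k**2 + 2k + 12 = (−2k + 16)(−k**2 − 4k − 3) + (60k + 60)
  −k**2 − 4k − 3 = (−(1/60)k − 1/20)(60k + 60) + (0)
Last nonzero remainder: 60k + 60. Dividing through by 60 gives the monic gcd k + 1.

1 + k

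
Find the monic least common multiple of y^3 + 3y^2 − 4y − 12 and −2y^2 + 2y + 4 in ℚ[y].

By polynomial division,
  y^3 + 3y^2 − 4y − 12 = (−(1/2)y − 2)(−2y^2 + 2y + 4) + (2y − 4)
  −2y^2 + 2y + 4 = (−y − 1)(2y − 4) + (0)
Last nonzero remainder: 2y − 4. Dividing through by 2 gives the monic gcd y − 2.
Then lcm(f, g) = f·g / gcd(f, g); expanding and making the result monic gives the answer.

y^4 + 4y^3 − y^2 − 16y − 12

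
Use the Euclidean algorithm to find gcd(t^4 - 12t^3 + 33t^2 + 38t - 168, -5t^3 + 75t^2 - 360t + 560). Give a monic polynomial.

Euclidean algorithm in ℚ[t]:
  t^4 - 12t^3 + 33t^2 + 38t - 168 = (-(1/5)t - 3/5)(-5t^3 + 75t^2 - 360t + 560) + (6t^2 - 66t + 168)
  -5t^3 + 75t^2 - 360t + 560 = (-(5/6)t + 10/3)(6t^2 - 66t + 168) + (0)
Last nonzero remainder: 6t^2 - 66t + 168. Dividing through by 6 gives the monic gcd t^2 - 11t + 28.

t^2 - 11t + 28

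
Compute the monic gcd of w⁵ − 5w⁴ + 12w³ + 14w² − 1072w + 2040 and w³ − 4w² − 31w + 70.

w² + 3w − 10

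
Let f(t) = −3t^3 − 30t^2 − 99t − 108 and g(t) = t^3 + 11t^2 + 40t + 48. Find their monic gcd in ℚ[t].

Euclidean algorithm in ℚ[t]:
  −3t^3 − 30t^2 − 99t − 108 = (−3)(t^3 + 11t^2 + 40t + 48) + (3t^2 + 21t + 36)
  t^3 + 11t^2 + 40t + 48 = ((1/3)t + 4/3)(3t^2 + 21t + 36) + (0)
Last nonzero remainder: 3t^2 + 21t + 36. Dividing through by 3 gives the monic gcd t^2 + 7t + 12.

t^2 + 7t + 12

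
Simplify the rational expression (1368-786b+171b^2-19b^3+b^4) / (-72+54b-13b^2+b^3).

By polynomial division,
  b^4-19b^3+171b^2-786b+1368 = (b-6)(b^3-13b^2+54b-72) + (39b^2-390b+936)
  b^3-13b^2+54b-72 = ((1/39)b-1/13)(39b^2-390b+936) + (0)
Last nonzero remainder: 39b^2-390b+936. Dividing through by 39 gives the monic gcd b^2-10b+24.
Cancel b^2-10b+24 from numerator and denominator to get the reduced form.

(57-9b+b^2)/(-3+b)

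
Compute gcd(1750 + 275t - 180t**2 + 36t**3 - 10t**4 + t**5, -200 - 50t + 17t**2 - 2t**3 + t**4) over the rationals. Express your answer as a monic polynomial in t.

50 + 25t + 2t**2 + t**3

Apply the Euclidean algorithm:
  t**5 - 10t**4 + 36t**3 - 180t**2 + 275t + 1750 = (t - 8)(t**4 - 2t**3 + 17t**2 - 50t - 200) + (3t**3 + 6t**2 + 75t + 150)
  t**4 - 2t**3 + 17t**2 - 50t - 200 = ((1/3)t - 4/3)(3t**3 + 6t**2 + 75t + 150) + (0)
Last nonzero remainder: 3t**3 + 6t**2 + 75t + 150. Dividing through by 3 gives the monic gcd t**3 + 2t**2 + 25t + 50.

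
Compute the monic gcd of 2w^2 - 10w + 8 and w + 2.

Repeated division with remainder:
  2w^2 - 10w + 8 = (2w - 14)(w + 2) + (36)
  w + 2 = ((1/36)w + 1/18)(36) + (0)
The last nonzero remainder is the constant 36, so the polynomials are coprime and gcd = 1.

1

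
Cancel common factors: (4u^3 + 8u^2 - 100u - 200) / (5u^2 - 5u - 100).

(4u^2 + 28u + 40)/(5u + 20)

By polynomial division,
  4u^3 + 8u^2 - 100u - 200 = ((4/5)u + 12/5)(5u^2 - 5u - 100) + (-8u + 40)
  5u^2 - 5u - 100 = (-(5/8)u - 5/2)(-8u + 40) + (0)
Last nonzero remainder: -8u + 40. Dividing through by -8 gives the monic gcd u - 5.
Cancel u - 5 from numerator and denominator to get the reduced form.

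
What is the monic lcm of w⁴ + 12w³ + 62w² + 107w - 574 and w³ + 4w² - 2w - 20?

w⁶ + 18w⁵ + 144w⁴ + 599w³ + 688w² - 2374w - 5740

Repeated division with remainder:
  w⁴ + 12w³ + 62w² + 107w - 574 = (w + 8)(w³ + 4w² - 2w - 20) + (32w² + 143w - 414)
  w³ + 4w² - 2w - 20 = ((1/32)w - 15/1024)(32w² + 143w - 414) + ((13345/1024)w - 13345/512)
  32w² + 143w - 414 = ((32768/13345)w + 211968/13345)((13345/1024)w - 13345/512) + (0)
Last nonzero remainder: (13345/1024)w - 13345/512. Dividing through by 13345/1024 gives the monic gcd w - 2.
Then lcm(f, g) = f·g / gcd(f, g); expanding and making the result monic gives the answer.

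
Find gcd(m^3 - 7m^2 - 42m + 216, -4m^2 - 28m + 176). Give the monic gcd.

m - 4

Repeated division with remainder:
  m^3 - 7m^2 - 42m + 216 = (-(1/4)m + 7/2)(-4m^2 - 28m + 176) + (100m - 400)
  -4m^2 - 28m + 176 = (-(1/25)m - 11/25)(100m - 400) + (0)
Last nonzero remainder: 100m - 400. Dividing through by 100 gives the monic gcd m - 4.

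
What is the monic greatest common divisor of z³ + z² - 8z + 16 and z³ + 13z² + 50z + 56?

z + 4

Repeated division with remainder:
  z³ + z² - 8z + 16 = (z³ + 13z² + 50z + 56) + (-12z² - 58z - 40)
  z³ + 13z² + 50z + 56 = (-(1/12)z - 49/72)(-12z² - 58z - 40) + ((259/36)z + 259/9)
  -12z² - 58z - 40 = (-(432/259)z - 360/259)((259/36)z + 259/9) + (0)
Last nonzero remainder: (259/36)z + 259/9. Dividing through by 259/36 gives the monic gcd z + 4.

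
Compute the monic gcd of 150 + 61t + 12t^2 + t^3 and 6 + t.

Euclidean algorithm in ℚ[t]:
  t^3 + 12t^2 + 61t + 150 = (t^2 + 6t + 25)(t + 6) + (0)
The last nonzero remainder t + 6 is already monic.

6 + t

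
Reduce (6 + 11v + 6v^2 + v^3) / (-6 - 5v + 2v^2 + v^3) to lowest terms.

Euclidean algorithm in ℚ[v]:
  v^3 + 6v^2 + 11v + 6 = (v^3 + 2v^2 - 5v - 6) + (4v^2 + 16v + 12)
  v^3 + 2v^2 - 5v - 6 = ((1/4)v - 1/2)(4v^2 + 16v + 12) + (0)
Last nonzero remainder: 4v^2 + 16v + 12. Dividing through by 4 gives the monic gcd v^2 + 4v + 3.
Cancel v^2 + 4v + 3 from numerator and denominator to get the reduced form.

(2 + v)/(-2 + v)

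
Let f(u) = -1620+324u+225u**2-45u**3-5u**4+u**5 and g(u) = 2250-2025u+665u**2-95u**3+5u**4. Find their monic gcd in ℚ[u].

-90+63u-14u**2+u**3

Euclidean algorithm in ℚ[u]:
  u**5-5u**4-45u**3+225u**2+324u-1620 = ((1/5)u+14/5)(5u**4-95u**3+665u**2-2025u+2250) + (88u**3-1232u**2+5544u-7920)
  5u**4-95u**3+665u**2-2025u+2250 = ((5/88)u-25/88)(88u**3-1232u**2+5544u-7920) + (0)
Last nonzero remainder: 88u**3-1232u**2+5544u-7920. Dividing through by 88 gives the monic gcd u**3-14u**2+63u-90.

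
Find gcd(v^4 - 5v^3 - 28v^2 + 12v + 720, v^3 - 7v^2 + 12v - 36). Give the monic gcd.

v - 6

Repeated division with remainder:
  v^4 - 5v^3 - 28v^2 + 12v + 720 = (v + 2)(v^3 - 7v^2 + 12v - 36) + (-26v^2 + 24v + 792)
  v^3 - 7v^2 + 12v - 36 = (-(1/26)v + 79/338)(-26v^2 + 24v + 792) + ((6228/169)v - 37368/169)
  -26v^2 + 24v + 792 = (-(2197/3114)v - 1859/519)((6228/169)v - 37368/169) + (0)
Last nonzero remainder: (6228/169)v - 37368/169. Dividing through by 6228/169 gives the monic gcd v - 6.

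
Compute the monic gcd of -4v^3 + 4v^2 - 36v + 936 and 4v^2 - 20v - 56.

Euclidean algorithm in ℚ[v]:
  -4v^3 + 4v^2 - 36v + 936 = (-v - 4)(4v^2 - 20v - 56) + (-172v + 712)
  4v^2 - 20v - 56 = (-(1/43)v + 37/1849)(-172v + 712) + (-129888/1849)
  -172v + 712 = ((79507/32472)v - 164561/16236)(-129888/1849) + (0)
The last nonzero remainder is the constant -129888/1849, so the polynomials are coprime and gcd = 1.

1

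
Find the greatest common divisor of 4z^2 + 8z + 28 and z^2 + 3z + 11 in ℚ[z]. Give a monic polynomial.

Euclidean algorithm in ℚ[z]:
  4z^2 + 8z + 28 = (4)(z^2 + 3z + 11) + (-4z - 16)
  z^2 + 3z + 11 = (-(1/4)z + 1/4)(-4z - 16) + (15)
  -4z - 16 = (-(4/15)z - 16/15)(15) + (0)
The last nonzero remainder is the constant 15, so the polynomials are coprime and gcd = 1.

1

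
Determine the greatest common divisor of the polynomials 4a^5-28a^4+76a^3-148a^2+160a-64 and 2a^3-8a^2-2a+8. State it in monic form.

a^2-5a+4

Repeated division with remainder:
  4a^5-28a^4+76a^3-148a^2+160a-64 = (2a^2-6a+16)(2a^3-8a^2-2a+8) + (-48a^2+240a-192)
  2a^3-8a^2-2a+8 = (-(1/24)a-1/24)(-48a^2+240a-192) + (0)
Last nonzero remainder: -48a^2+240a-192. Dividing through by -48 gives the monic gcd a^2-5a+4.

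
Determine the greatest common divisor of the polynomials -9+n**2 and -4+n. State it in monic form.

1

Repeated division with remainder:
  n**2-9 = (n+4)(n-4) + (7)
  n-4 = ((1/7)n-4/7)(7) + (0)
The last nonzero remainder is the constant 7, so the polynomials are coprime and gcd = 1.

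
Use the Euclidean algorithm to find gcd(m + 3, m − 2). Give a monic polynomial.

By polynomial division,
  m + 3 = (m − 2) + (5)
  m − 2 = ((1/5)m − 2/5)(5) + (0)
The last nonzero remainder is the constant 5, so the polynomials are coprime and gcd = 1.

1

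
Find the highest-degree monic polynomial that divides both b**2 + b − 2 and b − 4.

1

Repeated division with remainder:
  b**2 + b − 2 = (b + 5)(b − 4) + (18)
  b − 4 = ((1/18)b − 2/9)(18) + (0)
The last nonzero remainder is the constant 18, so the polynomials are coprime and gcd = 1.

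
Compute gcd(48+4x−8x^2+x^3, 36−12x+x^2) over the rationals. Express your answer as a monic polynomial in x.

−6+x

Repeated division with remainder:
  x^3−8x^2+4x+48 = (x+4)(x^2−12x+36) + (16x−96)
  x^2−12x+36 = ((1/16)x−3/8)(16x−96) + (0)
Last nonzero remainder: 16x−96. Dividing through by 16 gives the monic gcd x−6.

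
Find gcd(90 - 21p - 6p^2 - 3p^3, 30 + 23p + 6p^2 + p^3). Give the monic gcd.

Euclidean algorithm in ℚ[p]:
  -3p^3 - 6p^2 - 21p + 90 = (-3)(p^3 + 6p^2 + 23p + 30) + (12p^2 + 48p + 180)
  p^3 + 6p^2 + 23p + 30 = ((1/12)p + 1/6)(12p^2 + 48p + 180) + (0)
Last nonzero remainder: 12p^2 + 48p + 180. Dividing through by 12 gives the monic gcd p^2 + 4p + 15.

15 + 4p + p^2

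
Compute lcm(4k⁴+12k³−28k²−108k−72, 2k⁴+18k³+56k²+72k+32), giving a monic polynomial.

k⁶+9k⁵+19k⁴−45k³−236k²−324k−144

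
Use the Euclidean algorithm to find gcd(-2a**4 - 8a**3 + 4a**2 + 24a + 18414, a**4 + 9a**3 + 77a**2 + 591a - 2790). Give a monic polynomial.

a**2 + 2a + 93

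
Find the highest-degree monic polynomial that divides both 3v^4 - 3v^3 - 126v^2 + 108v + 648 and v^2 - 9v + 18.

Euclidean algorithm in ℚ[v]:
  3v^4 - 3v^3 - 126v^2 + 108v + 648 = (3v^2 + 24v + 36)(v^2 - 9v + 18) + (0)
The last nonzero remainder v^2 - 9v + 18 is already monic.

v^2 - 9v + 18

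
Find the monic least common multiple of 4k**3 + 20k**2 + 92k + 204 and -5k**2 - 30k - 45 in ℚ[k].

By polynomial division,
  4k**3 + 20k**2 + 92k + 204 = (-(4/5)k + 4/5)(-5k**2 - 30k - 45) + (80k + 240)
  -5k**2 - 30k - 45 = (-(1/16)k - 3/16)(80k + 240) + (0)
Last nonzero remainder: 80k + 240. Dividing through by 80 gives the monic gcd k + 3.
Then lcm(f, g) = f·g / gcd(f, g); expanding and making the result monic gives the answer.

k**4 + 8k**3 + 38k**2 + 120k + 153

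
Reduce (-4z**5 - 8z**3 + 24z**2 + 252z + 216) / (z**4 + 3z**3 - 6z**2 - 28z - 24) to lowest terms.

(-4z**3 - 4z**2 - 36z - 36)/(z**2 + 4z + 4)

Repeated division with remainder:
  -4z**5 - 8z**3 + 24z**2 + 252z + 216 = (-4z + 12)(z**4 + 3z**3 - 6z**2 - 28z - 24) + (-68z**3 - 16z**2 + 492z + 504)
  z**4 + 3z**3 - 6z**2 - 28z - 24 = (-(1/68)z - 47/1156)(-68z**3 - 16z**2 + 492z + 504) + ((169/289)z**2 - (169/289)z - 1014/289)
  -68z**3 - 16z**2 + 492z + 504 = (-(19652/169)z - 24276/169)((169/289)z**2 - (169/289)z - 1014/289) + (0)
Last nonzero remainder: (169/289)z**2 - (169/289)z - 1014/289. Dividing through by 169/289 gives the monic gcd z**2 - z - 6.
Cancel z**2 - z - 6 from numerator and denominator to get the reduced form.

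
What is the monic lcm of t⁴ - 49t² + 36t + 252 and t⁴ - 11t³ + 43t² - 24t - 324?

t⁶ - 7t⁵ - 22t⁴ + 379t³ - 1323t² - 792t + 6804

Apply the Euclidean algorithm:
  t⁴ - 49t² + 36t + 252 = (t⁴ - 11t³ + 43t² - 24t - 324) + (11t³ - 92t² + 60t + 576)
  t⁴ - 11t³ + 43t² - 24t - 324 = ((1/11)t - 29/121)(11t³ - 92t² + 60t + 576) + ((1875/121)t² - (7500/121)t - 22500/121)
  11t³ - 92t² + 60t + 576 = ((1331/1875)t - 1936/625)((1875/121)t² - (7500/121)t - 22500/121) + (0)
Last nonzero remainder: (1875/121)t² - (7500/121)t - 22500/121. Dividing through by 1875/121 gives the monic gcd t² - 4t - 12.
Then lcm(f, g) = f·g / gcd(f, g); expanding and making the result monic gives the answer.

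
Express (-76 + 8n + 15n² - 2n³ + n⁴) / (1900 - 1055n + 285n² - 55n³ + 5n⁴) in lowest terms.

Euclidean algorithm in ℚ[n]:
  n⁴ - 2n³ + 15n² + 8n - 76 = (1/5)(5n⁴ - 55n³ + 285n² - 1055n + 1900) + (9n³ - 42n² + 219n - 456)
  5n⁴ - 55n³ + 285n² - 1055n + 1900 = ((5/9)n - 95/27)(9n³ - 42n² + 219n - 456) + ((140/9)n² - (280/9)n + 2660/9)
  9n³ - 42n² + 219n - 456 = ((81/140)n - 54/35)((140/9)n² - (280/9)n + 2660/9) + (0)
Last nonzero remainder: (140/9)n² - (280/9)n + 2660/9. Dividing through by 140/9 gives the monic gcd n² - 2n + 19.
Cancel n² - 2n + 19 from numerator and denominator to get the reduced form.

(-4 + n²)/(100 - 45n + 5n²)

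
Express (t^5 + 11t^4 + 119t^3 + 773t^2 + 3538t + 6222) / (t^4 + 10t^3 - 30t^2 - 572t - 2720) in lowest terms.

(t^3 + 3t^2 + 61t + 183)/(t^2 + 2t - 80)

Euclidean algorithm in ℚ[t]:
  t^5 + 11t^4 + 119t^3 + 773t^2 + 3538t + 6222 = (t + 1)(t^4 + 10t^3 - 30t^2 - 572t - 2720) + (139t^3 + 1375t^2 + 6830t + 8942)
  t^4 + 10t^3 - 30t^2 - 572t - 2720 = ((1/139)t + 15/19321)(139t^3 + 1375t^2 + 6830t + 8942) + (-(1549625/19321)t^2 - (12397000/19321)t - 52687250/19321)
  139t^3 + 1375t^2 + 6830t + 8942 = (-(2685619/1549625)t - 5081423/1549625)(-(1549625/19321)t^2 - (12397000/19321)t - 52687250/19321) + (0)
Last nonzero remainder: -(1549625/19321)t^2 - (12397000/19321)t - 52687250/19321. Dividing through by -1549625/19321 gives the monic gcd t^2 + 8t + 34.
Cancel t^2 + 8t + 34 from numerator and denominator to get the reduced form.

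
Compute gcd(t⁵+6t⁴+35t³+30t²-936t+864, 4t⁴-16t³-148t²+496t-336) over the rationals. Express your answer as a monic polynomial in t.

t²+5t-6

Euclidean algorithm in ℚ[t]:
  t⁵+6t⁴+35t³+30t²-936t+864 = ((1/4)t+5/2)(4t⁴-16t³-148t²+496t-336) + (112t³+276t²-2092t+1704)
  4t⁴-16t³-148t²+496t-336 = ((1/28)t-181/784)(112t³+276t²-2092t+1704) + (-(1875/196)t²-(9375/196)t+5625/98)
  112t³+276t²-2092t+1704 = (-(21952/1875)t+55664/1875)(-(1875/196)t²-(9375/196)t+5625/98) + (0)
Last nonzero remainder: -(1875/196)t²-(9375/196)t+5625/98. Dividing through by -1875/196 gives the monic gcd t²+5t-6.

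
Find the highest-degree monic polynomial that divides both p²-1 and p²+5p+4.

Euclidean algorithm in ℚ[p]:
  p²-1 = (p²+5p+4) + (-5p-5)
  p²+5p+4 = (-(1/5)p-4/5)(-5p-5) + (0)
Last nonzero remainder: -5p-5. Dividing through by -5 gives the monic gcd p+1.

p+1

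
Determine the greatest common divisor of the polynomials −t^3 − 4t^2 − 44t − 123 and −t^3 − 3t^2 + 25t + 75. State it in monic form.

By polynomial division,
  −t^3 − 4t^2 − 44t − 123 = (−t^3 − 3t^2 + 25t + 75) + (−t^2 − 69t − 198)
  −t^3 − 3t^2 + 25t + 75 = (t − 66)(−t^2 − 69t − 198) + (−4331t − 12993)
  −t^2 − 69t − 198 = ((1/4331)t + 66/4331)(−4331t − 12993) + (0)
Last nonzero remainder: −4331t − 12993. Dividing through by −4331 gives the monic gcd t + 3.

t + 3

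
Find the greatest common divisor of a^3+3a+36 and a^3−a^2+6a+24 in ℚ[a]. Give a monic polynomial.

a^2−3a+12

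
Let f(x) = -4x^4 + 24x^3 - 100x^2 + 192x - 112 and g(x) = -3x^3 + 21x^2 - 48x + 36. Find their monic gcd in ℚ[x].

By polynomial division,
  -4x^4 + 24x^3 - 100x^2 + 192x - 112 = ((4/3)x + 4/3)(-3x^3 + 21x^2 - 48x + 36) + (-64x^2 + 208x - 160)
  -3x^3 + 21x^2 - 48x + 36 = ((3/64)x - 45/256)(-64x^2 + 208x - 160) + (-(63/16)x + 63/8)
  -64x^2 + 208x - 160 = ((1024/63)x - 1280/63)(-(63/16)x + 63/8) + (0)
Last nonzero remainder: -(63/16)x + 63/8. Dividing through by -63/16 gives the monic gcd x - 2.

x - 2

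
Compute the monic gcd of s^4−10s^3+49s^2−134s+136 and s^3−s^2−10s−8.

s−4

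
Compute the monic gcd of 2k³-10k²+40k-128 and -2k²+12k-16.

By polynomial division,
  2k³-10k²+40k-128 = (-k-1)(-2k²+12k-16) + (36k-144)
  -2k²+12k-16 = (-(1/18)k+1/9)(36k-144) + (0)
Last nonzero remainder: 36k-144. Dividing through by 36 gives the monic gcd k-4.

k-4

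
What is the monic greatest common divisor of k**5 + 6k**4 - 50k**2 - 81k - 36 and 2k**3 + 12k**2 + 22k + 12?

k**2 + 4k + 3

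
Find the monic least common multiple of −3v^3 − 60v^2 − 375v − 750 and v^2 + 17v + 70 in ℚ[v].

v^4 + 27v^3 + 265v^2 + 1125v + 1750

Apply the Euclidean algorithm:
  −3v^3 − 60v^2 − 375v − 750 = (−3v − 9)(v^2 + 17v + 70) + (−12v − 120)
  v^2 + 17v + 70 = (−(1/12)v − 7/12)(−12v − 120) + (0)
Last nonzero remainder: −12v − 120. Dividing through by −12 gives the monic gcd v + 10.
Then lcm(f, g) = f·g / gcd(f, g); expanding and making the result monic gives the answer.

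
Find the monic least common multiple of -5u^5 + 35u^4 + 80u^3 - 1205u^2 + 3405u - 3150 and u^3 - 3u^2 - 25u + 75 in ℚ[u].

u^6 - 2u^5 - 51u^4 + 161u^3 + 524u^2 - 2775u + 3150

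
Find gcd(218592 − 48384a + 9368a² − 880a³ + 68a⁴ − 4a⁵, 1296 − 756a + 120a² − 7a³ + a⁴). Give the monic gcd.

Euclidean algorithm in ℚ[a]:
  −4a⁵ + 68a⁴ − 880a³ + 9368a² − 48384a + 218592 = (−4a + 40)(a⁴ − 7a³ + 120a² − 756a + 1296) + (−120a³ + 1544a² − 12960a + 166752)
  a⁴ − 7a³ + 120a² − 756a + 1296 = (−(1/120)a − 11/225)(−120a³ + 1544a² − 12960a + 166752) + ((19684/225)a² + 236208/25)
  −120a³ + 1544a² − 12960a + 166752 = (−(6750/4921)a + 86850/4921)((19684/225)a² + 236208/25) + (0)
Last nonzero remainder: (19684/225)a² + 236208/25. Dividing through by 19684/225 gives the monic gcd a² + 108.

108 + a²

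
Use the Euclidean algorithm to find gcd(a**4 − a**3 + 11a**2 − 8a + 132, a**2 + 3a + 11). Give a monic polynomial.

a**2 + 3a + 11

By polynomial division,
  a**4 − a**3 + 11a**2 − 8a + 132 = (a**2 − 4a + 12)(a**2 + 3a + 11) + (0)
The last nonzero remainder a**2 + 3a + 11 is already monic.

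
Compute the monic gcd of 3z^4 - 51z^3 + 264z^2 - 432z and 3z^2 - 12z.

z^2 - 4z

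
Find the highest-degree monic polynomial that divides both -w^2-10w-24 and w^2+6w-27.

By polynomial division,
  -w^2-10w-24 = (-1)(w^2+6w-27) + (-4w-51)
  w^2+6w-27 = (-(1/4)w+27/16)(-4w-51) + (945/16)
  -4w-51 = (-(64/945)w-272/315)(945/16) + (0)
The last nonzero remainder is the constant 945/16, so the polynomials are coprime and gcd = 1.

1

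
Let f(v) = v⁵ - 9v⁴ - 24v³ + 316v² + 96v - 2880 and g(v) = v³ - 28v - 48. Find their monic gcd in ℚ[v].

Repeated division with remainder:
  v⁵ - 9v⁴ - 24v³ + 316v² + 96v - 2880 = (v² - 9v + 4)(v³ - 28v - 48) + (112v² - 224v - 2688)
  v³ - 28v - 48 = ((1/112)v + 1/56)(112v² - 224v - 2688) + (0)
Last nonzero remainder: 112v² - 224v - 2688. Dividing through by 112 gives the monic gcd v² - 2v - 24.

v² - 2v - 24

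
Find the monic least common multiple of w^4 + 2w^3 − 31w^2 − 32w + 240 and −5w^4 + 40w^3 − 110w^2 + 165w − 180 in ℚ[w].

w^6 + w^5 − 30w^4 + 5w^3 + 179w^2 − 336w + 720

By polynomial division,
  w^4 + 2w^3 − 31w^2 − 32w + 240 = (−1/5)(−5w^4 + 40w^3 − 110w^2 + 165w − 180) + (10w^3 − 53w^2 + w + 204)
  −5w^4 + 40w^3 − 110w^2 + 165w − 180 = (−(1/2)w + 27/20)(10w^3 − 53w^2 + w + 204) + (−(759/20)w^2 + (5313/20)w − 2277/5)
  10w^3 − 53w^2 + w + 204 = (−(200/759)w − 340/759)(−(759/20)w^2 + (5313/20)w − 2277/5) + (0)
Last nonzero remainder: −(759/20)w^2 + (5313/20)w − 2277/5. Dividing through by −759/20 gives the monic gcd w^2 − 7w + 12.
Then lcm(f, g) = f·g / gcd(f, g); expanding and making the result monic gives the answer.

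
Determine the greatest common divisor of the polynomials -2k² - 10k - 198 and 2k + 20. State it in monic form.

1

Apply the Euclidean algorithm:
  -2k² - 10k - 198 = (-k + 5)(2k + 20) + (-298)
  2k + 20 = (-(1/149)k - 10/149)(-298) + (0)
The last nonzero remainder is the constant -298, so the polynomials are coprime and gcd = 1.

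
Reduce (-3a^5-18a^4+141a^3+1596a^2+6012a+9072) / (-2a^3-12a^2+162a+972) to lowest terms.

By polynomial division,
  -3a^5-18a^4+141a^3+1596a^2+6012a+9072 = ((3/2)a^2+51)(-2a^3-12a^2+162a+972) + (750a^2-2250a-40500)
  -2a^3-12a^2+162a+972 = (-(1/375)a-3/125)(750a^2-2250a-40500) + (0)
Last nonzero remainder: 750a^2-2250a-40500. Dividing through by 750 gives the monic gcd a^2-3a-54.
Cancel a^2-3a-54 from numerator and denominator to get the reduced form.

(3a^3+27a^2+102a+168)/(2a+18)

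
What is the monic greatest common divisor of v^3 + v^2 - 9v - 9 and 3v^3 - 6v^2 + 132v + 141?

Apply the Euclidean algorithm:
  v^3 + v^2 - 9v - 9 = (1/3)(3v^3 - 6v^2 + 132v + 141) + (3v^2 - 53v - 56)
  3v^3 - 6v^2 + 132v + 141 = (v + 47/3)(3v^2 - 53v - 56) + ((3055/3)v + 3055/3)
  3v^2 - 53v - 56 = ((9/3055)v - 168/3055)((3055/3)v + 3055/3) + (0)
Last nonzero remainder: (3055/3)v + 3055/3. Dividing through by 3055/3 gives the monic gcd v + 1.

v + 1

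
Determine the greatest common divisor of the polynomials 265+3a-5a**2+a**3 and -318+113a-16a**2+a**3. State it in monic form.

53-10a+a**2

Apply the Euclidean algorithm:
  a**3-5a**2+3a+265 = (a**3-16a**2+113a-318) + (11a**2-110a+583)
  a**3-16a**2+113a-318 = ((1/11)a-6/11)(11a**2-110a+583) + (0)
Last nonzero remainder: 11a**2-110a+583. Dividing through by 11 gives the monic gcd a**2-10a+53.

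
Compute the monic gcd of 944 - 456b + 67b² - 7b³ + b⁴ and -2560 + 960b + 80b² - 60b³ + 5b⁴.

16 - 8b + b²

Apply the Euclidean algorithm:
  b⁴ - 7b³ + 67b² - 456b + 944 = (1/5)(5b⁴ - 60b³ + 80b² + 960b - 2560) + (5b³ + 51b² - 648b + 1456)
  5b⁴ - 60b³ + 80b² + 960b - 2560 = (b - 111/5)(5b³ + 51b² - 648b + 1456) + ((9301/5)b² - (74408/5)b + 148816/5)
  5b³ + 51b² - 648b + 1456 = ((25/9301)b + 455/9301)((9301/5)b² - (74408/5)b + 148816/5) + (0)
Last nonzero remainder: (9301/5)b² - (74408/5)b + 148816/5. Dividing through by 9301/5 gives the monic gcd b² - 8b + 16.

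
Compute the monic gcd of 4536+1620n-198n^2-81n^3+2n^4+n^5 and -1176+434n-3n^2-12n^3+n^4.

Apply the Euclidean algorithm:
  n^5+2n^4-81n^3-198n^2+1620n+4536 = (n+14)(n^4-12n^3-3n^2+434n-1176) + (90n^3-590n^2-3280n+21000)
  n^4-12n^3-3n^2+434n-1176 = ((1/90)n-49/810)(90n^3-590n^2-3280n+21000) + (-(182/81)n^2+(182/81)n+2548/27)
  90n^3-590n^2-3280n+21000 = (-(3645/91)n+20250/91)(-(182/81)n^2+(182/81)n+2548/27) + (0)
Last nonzero remainder: -(182/81)n^2+(182/81)n+2548/27. Dividing through by -182/81 gives the monic gcd n^2-n-42.

-42-n+n^2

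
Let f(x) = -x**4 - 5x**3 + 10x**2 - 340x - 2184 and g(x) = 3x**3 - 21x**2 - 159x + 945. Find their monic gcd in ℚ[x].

x + 7

By polynomial division,
  -x**4 - 5x**3 + 10x**2 - 340x - 2184 = (-(1/3)x - 4)(3x**3 - 21x**2 - 159x + 945) + (-127x**2 - 661x + 1596)
  3x**3 - 21x**2 - 159x + 945 = (-(3/127)x + 4650/16129)(-127x**2 - 661x + 1596) + ((1117215/16129)x + 7820505/16129)
  -127x**2 - 661x + 1596 = (-(2048383/1117215)x + 1225804/372405)((1117215/16129)x + 7820505/16129) + (0)
Last nonzero remainder: (1117215/16129)x + 7820505/16129. Dividing through by 1117215/16129 gives the monic gcd x + 7.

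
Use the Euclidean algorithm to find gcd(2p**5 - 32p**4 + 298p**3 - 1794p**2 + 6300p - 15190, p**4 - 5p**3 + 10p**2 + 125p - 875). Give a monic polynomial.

p**2 - 5p + 35

Euclidean algorithm in ℚ[p]:
  2p**5 - 32p**4 + 298p**3 - 1794p**2 + 6300p - 15190 = (2p - 22)(p**4 - 5p**3 + 10p**2 + 125p - 875) + (168p**3 - 1824p**2 + 10800p - 34440)
  p**4 - 5p**3 + 10p**2 + 125p - 875 = ((1/168)p + 41/1176)(168p**3 - 1824p**2 + 10800p - 34440) + ((456/49)p**2 - (2280/49)p + 2280/7)
  168p**3 - 1824p**2 + 10800p - 34440 = ((343/19)p - 2009/19)((456/49)p**2 - (2280/49)p + 2280/7) + (0)
Last nonzero remainder: (456/49)p**2 - (2280/49)p + 2280/7. Dividing through by 456/49 gives the monic gcd p**2 - 5p + 35.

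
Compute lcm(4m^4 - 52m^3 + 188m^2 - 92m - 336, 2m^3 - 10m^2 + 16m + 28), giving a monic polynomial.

Euclidean algorithm in ℚ[m]:
  4m^4 - 52m^3 + 188m^2 - 92m - 336 = (2m - 16)(2m^3 - 10m^2 + 16m + 28) + (-4m^2 + 108m + 112)
  2m^3 - 10m^2 + 16m + 28 = (-(1/2)m - 11)(-4m^2 + 108m + 112) + (1260m + 1260)
  -4m^2 + 108m + 112 = (-(1/315)m + 4/45)(1260m + 1260) + (0)
Last nonzero remainder: 1260m + 1260. Dividing through by 1260 gives the monic gcd m + 1.
Then lcm(f, g) = f·g / gcd(f, g); expanding and making the result monic gives the answer.

m^6 - 19m^5 + 139m^4 - 487m^3 + 712m^2 + 182m - 1176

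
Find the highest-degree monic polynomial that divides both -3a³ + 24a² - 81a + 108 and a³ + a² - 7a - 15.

a - 3

By polynomial division,
  -3a³ + 24a² - 81a + 108 = (-3)(a³ + a² - 7a - 15) + (27a² - 102a + 63)
  a³ + a² - 7a - 15 = ((1/27)a + 43/243)(27a² - 102a + 63) + ((706/81)a - 706/27)
  27a² - 102a + 63 = ((2187/706)a - 1701/706)((706/81)a - 706/27) + (0)
Last nonzero remainder: (706/81)a - 706/27. Dividing through by 706/81 gives the monic gcd a - 3.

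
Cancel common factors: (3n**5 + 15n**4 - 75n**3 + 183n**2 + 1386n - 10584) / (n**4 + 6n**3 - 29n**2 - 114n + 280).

(3n**3 + 6n**2 - 9n + 378)/(n**2 + 3n - 10)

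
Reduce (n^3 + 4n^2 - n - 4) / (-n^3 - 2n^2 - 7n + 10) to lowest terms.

(-n^2 - 5n - 4)/(n^2 + 3n + 10)

Repeated division with remainder:
  n^3 + 4n^2 - n - 4 = (-1)(-n^3 - 2n^2 - 7n + 10) + (2n^2 - 8n + 6)
  -n^3 - 2n^2 - 7n + 10 = (-(1/2)n - 3)(2n^2 - 8n + 6) + (-28n + 28)
  2n^2 - 8n + 6 = (-(1/14)n + 3/14)(-28n + 28) + (0)
Last nonzero remainder: -28n + 28. Dividing through by -28 gives the monic gcd n - 1.
Cancel n - 1 from numerator and denominator to get the reduced form.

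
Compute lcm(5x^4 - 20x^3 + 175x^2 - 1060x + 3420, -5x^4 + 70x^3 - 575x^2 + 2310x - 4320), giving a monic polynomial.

Repeated division with remainder:
  5x^4 - 20x^3 + 175x^2 - 1060x + 3420 = (-1)(-5x^4 + 70x^3 - 575x^2 + 2310x - 4320) + (50x^3 - 400x^2 + 1250x - 900)
  -5x^4 + 70x^3 - 575x^2 + 2310x - 4320 = (-(1/10)x + 3/5)(50x^3 - 400x^2 + 1250x - 900) + (-210x^2 + 1470x - 3780)
  50x^3 - 400x^2 + 1250x - 900 = (-(5/21)x + 5/21)(-210x^2 + 1470x - 3780) + (0)
Last nonzero remainder: -210x^2 + 1470x - 3780. Dividing through by -210 gives the monic gcd x^2 - 7x + 18.
Then lcm(f, g) = f·g / gcd(f, g); expanding and making the result monic gives the answer.

x^6 - 11x^5 + 111x^4 - 649x^3 + 3848x^2 - 14964x + 32832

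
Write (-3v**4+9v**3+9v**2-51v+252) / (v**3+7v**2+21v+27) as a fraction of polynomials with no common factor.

(-3v**3+18v**2-45v+84)/(v**2+4v+9)

Repeated division with remainder:
  -3v**4+9v**3+9v**2-51v+252 = (-3v+30)(v**3+7v**2+21v+27) + (-138v**2-600v-558)
  v**3+7v**2+21v+27 = (-(1/138)v-61/3174)(-138v**2-600v-558) + ((2870/529)v+8610/529)
  -138v**2-600v-558 = (-(36501/1435)v-49197/1435)((2870/529)v+8610/529) + (0)
Last nonzero remainder: (2870/529)v+8610/529. Dividing through by 2870/529 gives the monic gcd v+3.
Cancel v+3 from numerator and denominator to get the reduced form.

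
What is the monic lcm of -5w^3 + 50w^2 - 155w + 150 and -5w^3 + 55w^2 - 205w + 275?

Apply the Euclidean algorithm:
  -5w^3 + 50w^2 - 155w + 150 = (-5w^3 + 55w^2 - 205w + 275) + (-5w^2 + 50w - 125)
  -5w^3 + 55w^2 - 205w + 275 = (w - 1)(-5w^2 + 50w - 125) + (-30w + 150)
  -5w^2 + 50w - 125 = ((1/6)w - 5/6)(-30w + 150) + (0)
Last nonzero remainder: -30w + 150. Dividing through by -30 gives the monic gcd w - 5.
Then lcm(f, g) = f·g / gcd(f, g); expanding and making the result monic gives the answer.

w^5 - 16w^4 + 102w^3 - 326w^2 + 521w - 330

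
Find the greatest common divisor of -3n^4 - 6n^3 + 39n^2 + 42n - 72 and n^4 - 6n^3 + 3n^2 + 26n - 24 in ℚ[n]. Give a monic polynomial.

n^3 - 2n^2 - 5n + 6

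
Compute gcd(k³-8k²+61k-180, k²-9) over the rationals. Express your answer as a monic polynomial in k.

1

By polynomial division,
  k³-8k²+61k-180 = (k-8)(k²-9) + (70k-252)
  k²-9 = ((1/70)k+9/175)(70k-252) + (99/25)
  70k-252 = ((1750/99)k-700/11)(99/25) + (0)
The last nonzero remainder is the constant 99/25, so the polynomials are coprime and gcd = 1.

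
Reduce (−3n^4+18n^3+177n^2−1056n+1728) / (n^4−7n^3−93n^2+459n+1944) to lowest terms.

(−3n^2+15n−24)/(n^2−6n−27)

Euclidean algorithm in ℚ[n]:
  −3n^4+18n^3+177n^2−1056n+1728 = (−3)(n^4−7n^3−93n^2+459n+1944) + (−3n^3−102n^2+321n+7560)
  n^4−7n^3−93n^2+459n+1944 = (−(1/3)n+41/3)(−3n^3−102n^2+321n+7560) + (1408n^2−1408n−101376)
  −3n^3−102n^2+321n+7560 = (−(3/1408)n−105/1408)(1408n^2−1408n−101376) + (0)
Last nonzero remainder: 1408n^2−1408n−101376. Dividing through by 1408 gives the monic gcd n^2−n−72.
Cancel n^2−n−72 from numerator and denominator to get the reduced form.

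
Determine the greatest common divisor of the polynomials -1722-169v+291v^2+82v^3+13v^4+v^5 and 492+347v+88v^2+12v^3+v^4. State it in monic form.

123+56v+8v^2+v^3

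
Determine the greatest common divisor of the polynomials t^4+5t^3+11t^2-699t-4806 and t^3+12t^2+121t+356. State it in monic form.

t^2+8t+89

Repeated division with remainder:
  t^4+5t^3+11t^2-699t-4806 = (t-7)(t^3+12t^2+121t+356) + (-26t^2-208t-2314)
  t^3+12t^2+121t+356 = (-(1/26)t-2/13)(-26t^2-208t-2314) + (0)
Last nonzero remainder: -26t^2-208t-2314. Dividing through by -26 gives the monic gcd t^2+8t+89.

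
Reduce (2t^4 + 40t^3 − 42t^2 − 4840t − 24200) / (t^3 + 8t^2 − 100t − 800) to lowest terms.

(2t^3 + 20t^2 − 242t − 2420)/(t^2 − 2t − 80)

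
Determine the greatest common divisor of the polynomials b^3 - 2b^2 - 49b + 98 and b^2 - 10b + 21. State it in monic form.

By polynomial division,
  b^3 - 2b^2 - 49b + 98 = (b + 8)(b^2 - 10b + 21) + (10b - 70)
  b^2 - 10b + 21 = ((1/10)b - 3/10)(10b - 70) + (0)
Last nonzero remainder: 10b - 70. Dividing through by 10 gives the monic gcd b - 7.

b - 7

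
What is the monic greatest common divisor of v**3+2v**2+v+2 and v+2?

v+2

Euclidean algorithm in ℚ[v]:
  v**3+2v**2+v+2 = (v**2+1)(v+2) + (0)
The last nonzero remainder v+2 is already monic.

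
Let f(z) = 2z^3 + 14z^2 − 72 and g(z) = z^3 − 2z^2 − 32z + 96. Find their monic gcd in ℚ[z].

Repeated division with remainder:
  2z^3 + 14z^2 − 72 = (2)(z^3 − 2z^2 − 32z + 96) + (18z^2 + 64z − 264)
  z^3 − 2z^2 − 32z + 96 = ((1/18)z − 25/81)(18z^2 + 64z − 264) + ((196/81)z + 392/27)
  18z^2 + 64z − 264 = ((729/98)z − 891/49)((196/81)z + 392/27) + (0)
Last nonzero remainder: (196/81)z + 392/27. Dividing through by 196/81 gives the monic gcd z + 6.

z + 6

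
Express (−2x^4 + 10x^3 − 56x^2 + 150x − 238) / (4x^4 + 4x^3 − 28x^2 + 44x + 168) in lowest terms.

(−x^2 + x − 17)/(2x^2 + 10x + 12)

By polynomial division,
  −2x^4 + 10x^3 − 56x^2 + 150x − 238 = (−1/2)(4x^4 + 4x^3 − 28x^2 + 44x + 168) + (12x^3 − 70x^2 + 172x − 154)
  4x^4 + 4x^3 − 28x^2 + 44x + 168 = ((1/3)x + 41/18)(12x^3 − 70x^2 + 172x − 154) + ((667/9)x^2 − (2668/9)x + 4669/9)
  12x^3 − 70x^2 + 172x − 154 = ((108/667)x − 198/667)((667/9)x^2 − (2668/9)x + 4669/9) + (0)
Last nonzero remainder: (667/9)x^2 − (2668/9)x + 4669/9. Dividing through by 667/9 gives the monic gcd x^2 − 4x + 7.
Cancel x^2 − 4x + 7 from numerator and denominator to get the reduced form.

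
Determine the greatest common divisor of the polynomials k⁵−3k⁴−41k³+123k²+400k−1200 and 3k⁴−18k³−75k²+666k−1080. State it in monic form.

Apply the Euclidean algorithm:
  k⁵−3k⁴−41k³+123k²+400k−1200 = ((1/3)k+1)(3k⁴−18k³−75k²+666k−1080) + (2k³−24k²+94k−120)
  3k⁴−18k³−75k²+666k−1080 = ((3/2)k+9)(2k³−24k²+94k−120) + (0)
Last nonzero remainder: 2k³−24k²+94k−120. Dividing through by 2 gives the monic gcd k³−12k²+47k−60.

k³−12k²+47k−60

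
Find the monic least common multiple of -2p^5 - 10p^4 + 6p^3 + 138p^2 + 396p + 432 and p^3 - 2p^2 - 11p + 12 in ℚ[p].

p^6 + 4p^5 - 8p^4 - 66p^3 - 129p^2 - 18p + 216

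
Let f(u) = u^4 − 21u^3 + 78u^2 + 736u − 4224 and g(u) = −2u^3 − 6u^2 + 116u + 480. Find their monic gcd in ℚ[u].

By polynomial division,
  u^4 − 21u^3 + 78u^2 + 736u − 4224 = (−(1/2)u + 12)(−2u^3 − 6u^2 + 116u + 480) + (208u^2 − 416u − 9984)
  −2u^3 − 6u^2 + 116u + 480 = (−(1/104)u − 5/104)(208u^2 − 416u − 9984) + (0)
Last nonzero remainder: 208u^2 − 416u − 9984. Dividing through by 208 gives the monic gcd u^2 − 2u − 48.

u^2 − 2u − 48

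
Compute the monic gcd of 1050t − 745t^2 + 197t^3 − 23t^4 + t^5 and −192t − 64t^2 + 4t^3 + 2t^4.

−6t + t^2

By polynomial division,
  t^5 − 23t^4 + 197t^3 − 745t^2 + 1050t = ((1/2)t − 25/2)(2t^4 + 4t^3 − 64t^2 − 192t) + (279t^3 − 1449t^2 − 1350t)
  2t^4 + 4t^3 − 64t^2 − 192t = ((2/279)t + 446/8649)(279t^3 − 1449t^2 − 1350t) + ((19602/961)t^2 − (117612/961)t)
  279t^3 − 1449t^2 − 1350t = ((29791/2178)t + 24025/2178)((19602/961)t^2 − (117612/961)t) + (0)
Last nonzero remainder: (19602/961)t^2 − (117612/961)t. Dividing through by 19602/961 gives the monic gcd t^2 − 6t.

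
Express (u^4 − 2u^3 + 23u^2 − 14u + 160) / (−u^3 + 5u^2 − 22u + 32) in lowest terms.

By polynomial division,
  u^4 − 2u^3 + 23u^2 − 14u + 160 = (−u − 3)(−u^3 + 5u^2 − 22u + 32) + (16u^2 − 48u + 256)
  −u^3 + 5u^2 − 22u + 32 = (−(1/16)u + 1/8)(16u^2 − 48u + 256) + (0)
Last nonzero remainder: 16u^2 − 48u + 256. Dividing through by 16 gives the monic gcd u^2 − 3u + 16.
Cancel u^2 − 3u + 16 from numerator and denominator to get the reduced form.

(−u^2 − u − 10)/(u − 2)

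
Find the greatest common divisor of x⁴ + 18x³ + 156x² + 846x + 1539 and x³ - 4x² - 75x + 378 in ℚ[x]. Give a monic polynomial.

Repeated division with remainder:
  x⁴ + 18x³ + 156x² + 846x + 1539 = (x + 22)(x³ - 4x² - 75x + 378) + (319x² + 2118x - 6777)
  x³ - 4x² - 75x + 378 = ((1/319)x - 3394/101761)(319x² + 2118x - 6777) + ((1718280/101761)x + 15464520/101761)
  319x² + 2118x - 6777 = ((32461759/1718280)x - 25542011/572760)((1718280/101761)x + 15464520/101761) + (0)
Last nonzero remainder: (1718280/101761)x + 15464520/101761. Dividing through by 1718280/101761 gives the monic gcd x + 9.

x + 9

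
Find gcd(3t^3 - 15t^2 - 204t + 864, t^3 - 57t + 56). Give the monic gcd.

Apply the Euclidean algorithm:
  3t^3 - 15t^2 - 204t + 864 = (3)(t^3 - 57t + 56) + (-15t^2 - 33t + 696)
  t^3 - 57t + 56 = (-(1/15)t + 11/75)(-15t^2 - 33t + 696) + (-(144/25)t - 1152/25)
  -15t^2 - 33t + 696 = ((125/48)t - 725/48)(-(144/25)t - 1152/25) + (0)
Last nonzero remainder: -(144/25)t - 1152/25. Dividing through by -144/25 gives the monic gcd t + 8.

t + 8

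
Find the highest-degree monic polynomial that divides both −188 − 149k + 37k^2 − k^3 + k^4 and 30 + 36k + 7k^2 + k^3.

By polynomial division,
  k^4 − k^3 + 37k^2 − 149k − 188 = (k − 8)(k^3 + 7k^2 + 36k + 30) + (57k^2 + 109k + 52)
  k^3 + 7k^2 + 36k + 30 = ((1/57)k + 290/3249)(57k^2 + 109k + 52) + ((82390/3249)k + 82390/3249)
  57k^2 + 109k + 52 = ((185193/82390)k + 84474/41195)((82390/3249)k + 82390/3249) + (0)
Last nonzero remainder: (82390/3249)k + 82390/3249. Dividing through by 82390/3249 gives the monic gcd k + 1.

1 + k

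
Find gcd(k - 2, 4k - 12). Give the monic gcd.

1

By polynomial division,
  k - 2 = (1/4)(4k - 12) + (1)
  4k - 12 = (4k - 12)(1) + (0)
The last nonzero remainder is the constant 1, so the polynomials are coprime and gcd = 1.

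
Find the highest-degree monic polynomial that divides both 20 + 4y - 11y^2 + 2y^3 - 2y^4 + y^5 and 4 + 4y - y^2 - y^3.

-2 - y + y^2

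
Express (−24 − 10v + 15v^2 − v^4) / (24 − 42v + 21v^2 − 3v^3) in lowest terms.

(−12 − 11v + 2v^2 + v^3)/(12 − 15v + 3v^2)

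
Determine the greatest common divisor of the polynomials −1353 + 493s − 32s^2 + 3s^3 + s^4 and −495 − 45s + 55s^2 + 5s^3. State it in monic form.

Apply the Euclidean algorithm:
  s^4 + 3s^3 − 32s^2 + 493s − 1353 = ((1/5)s − 8/5)(5s^3 + 55s^2 − 45s − 495) + (65s^2 + 520s − 2145)
  5s^3 + 55s^2 − 45s − 495 = ((1/13)s + 3/13)(65s^2 + 520s − 2145) + (0)
Last nonzero remainder: 65s^2 + 520s − 2145. Dividing through by 65 gives the monic gcd s^2 + 8s − 33.

−33 + 8s + s^2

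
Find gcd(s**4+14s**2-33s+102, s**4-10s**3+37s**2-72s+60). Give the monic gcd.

By polynomial division,
  s**4+14s**2-33s+102 = (s**4-10s**3+37s**2-72s+60) + (10s**3-23s**2+39s+42)
  s**4-10s**3+37s**2-72s+60 = ((1/10)s-77/100)(10s**3-23s**2+39s+42) + ((1539/100)s**2-(4617/100)s+4617/50)
  10s**3-23s**2+39s+42 = ((1000/1539)s+700/1539)((1539/100)s**2-(4617/100)s+4617/50) + (0)
Last nonzero remainder: (1539/100)s**2-(4617/100)s+4617/50. Dividing through by 1539/100 gives the monic gcd s**2-3s+6.

s**2-3s+6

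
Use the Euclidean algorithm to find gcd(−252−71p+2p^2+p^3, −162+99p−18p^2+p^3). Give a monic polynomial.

Euclidean algorithm in ℚ[p]:
  p^3+2p^2−71p−252 = (p^3−18p^2+99p−162) + (20p^2−170p−90)
  p^3−18p^2+99p−162 = ((1/20)p−19/40)(20p^2−170p−90) + ((91/4)p−819/4)
  20p^2−170p−90 = ((80/91)p+40/91)((91/4)p−819/4) + (0)
Last nonzero remainder: (91/4)p−819/4. Dividing through by 91/4 gives the monic gcd p−9.

−9+p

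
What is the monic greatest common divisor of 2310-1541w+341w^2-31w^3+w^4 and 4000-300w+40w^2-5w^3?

-10+w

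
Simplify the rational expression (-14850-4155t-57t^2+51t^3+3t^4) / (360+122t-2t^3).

(-330-63t-3t^2)/(8+2t)

Euclidean algorithm in ℚ[t]:
  3t^4+51t^3-57t^2-4155t-14850 = (-(3/2)t-51/2)(-2t^3+122t+360) + (126t^2-504t-5670)
  -2t^3+122t+360 = (-(1/63)t-4/63)(126t^2-504t-5670) + (0)
Last nonzero remainder: 126t^2-504t-5670. Dividing through by 126 gives the monic gcd t^2-4t-45.
Cancel t^2-4t-45 from numerator and denominator to get the reduced form.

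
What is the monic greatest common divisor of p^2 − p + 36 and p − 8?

Apply the Euclidean algorithm:
  p^2 − p + 36 = (p + 7)(p − 8) + (92)
  p − 8 = ((1/92)p − 2/23)(92) + (0)
The last nonzero remainder is the constant 92, so the polynomials are coprime and gcd = 1.

1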